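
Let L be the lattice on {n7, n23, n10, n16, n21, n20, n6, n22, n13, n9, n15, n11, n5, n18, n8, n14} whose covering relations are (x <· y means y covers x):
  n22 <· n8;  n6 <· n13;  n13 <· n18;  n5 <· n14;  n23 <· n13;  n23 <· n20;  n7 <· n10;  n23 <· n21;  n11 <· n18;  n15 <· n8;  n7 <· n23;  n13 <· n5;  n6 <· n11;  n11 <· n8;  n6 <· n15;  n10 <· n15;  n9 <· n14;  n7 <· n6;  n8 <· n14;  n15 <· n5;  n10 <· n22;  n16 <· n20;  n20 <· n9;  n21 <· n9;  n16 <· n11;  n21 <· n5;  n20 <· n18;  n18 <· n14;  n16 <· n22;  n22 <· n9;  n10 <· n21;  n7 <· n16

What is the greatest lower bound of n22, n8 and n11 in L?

n16

Common lower bounds of {n22, n8, n11}: n16, n7.
The greatest among these is n16.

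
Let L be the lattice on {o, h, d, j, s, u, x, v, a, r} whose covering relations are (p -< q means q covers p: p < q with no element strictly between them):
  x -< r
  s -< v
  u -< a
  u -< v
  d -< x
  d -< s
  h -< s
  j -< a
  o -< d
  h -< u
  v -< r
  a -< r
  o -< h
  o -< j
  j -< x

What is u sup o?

u

Common upper bounds of {u, o}: a, r, u, v.
The least among these is u.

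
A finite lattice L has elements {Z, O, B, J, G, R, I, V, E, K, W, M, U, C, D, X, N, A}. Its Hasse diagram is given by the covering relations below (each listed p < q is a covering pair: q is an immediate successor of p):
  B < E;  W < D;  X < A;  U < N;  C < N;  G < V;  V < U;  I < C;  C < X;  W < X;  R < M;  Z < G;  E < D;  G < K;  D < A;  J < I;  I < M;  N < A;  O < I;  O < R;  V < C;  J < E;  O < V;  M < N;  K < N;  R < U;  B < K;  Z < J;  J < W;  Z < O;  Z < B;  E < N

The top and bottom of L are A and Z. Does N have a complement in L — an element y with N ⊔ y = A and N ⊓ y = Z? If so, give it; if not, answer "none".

For every candidate y, either N ∨ y ≠ A or N ∧ y ≠ Z; no complement exists.

none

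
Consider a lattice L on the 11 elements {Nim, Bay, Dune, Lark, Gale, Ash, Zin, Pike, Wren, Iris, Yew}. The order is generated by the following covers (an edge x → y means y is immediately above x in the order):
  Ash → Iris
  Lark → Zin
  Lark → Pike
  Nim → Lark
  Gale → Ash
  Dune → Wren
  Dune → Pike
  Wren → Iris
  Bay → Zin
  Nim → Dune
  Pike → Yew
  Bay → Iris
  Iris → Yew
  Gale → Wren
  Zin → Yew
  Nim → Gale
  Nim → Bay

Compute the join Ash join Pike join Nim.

Common upper bounds of {Ash, Pike, Nim}: Yew.
The least among these is Yew.

Yew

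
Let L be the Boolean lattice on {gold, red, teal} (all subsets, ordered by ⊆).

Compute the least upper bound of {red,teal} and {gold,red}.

Common upper bounds of {{red,teal}, {gold,red}}: {gold,red,teal}.
The least among these is {gold,red,teal}.

{gold,red,teal}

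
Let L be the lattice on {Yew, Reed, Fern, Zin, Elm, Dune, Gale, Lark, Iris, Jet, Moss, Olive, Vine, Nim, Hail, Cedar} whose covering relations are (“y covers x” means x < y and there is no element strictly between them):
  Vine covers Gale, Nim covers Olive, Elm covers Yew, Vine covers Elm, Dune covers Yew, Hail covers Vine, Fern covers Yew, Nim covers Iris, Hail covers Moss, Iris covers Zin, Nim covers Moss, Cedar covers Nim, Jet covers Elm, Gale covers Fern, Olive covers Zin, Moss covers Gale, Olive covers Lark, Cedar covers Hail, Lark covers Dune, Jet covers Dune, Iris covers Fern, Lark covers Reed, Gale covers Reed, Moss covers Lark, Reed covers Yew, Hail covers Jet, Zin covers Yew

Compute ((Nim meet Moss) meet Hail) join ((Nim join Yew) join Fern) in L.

Nim ∧ Moss = Moss
Moss ∧ Hail = Moss
Nim ∨ Yew = Nim
Nim ∨ Fern = Nim
Moss ∨ Nim = Nim

Nim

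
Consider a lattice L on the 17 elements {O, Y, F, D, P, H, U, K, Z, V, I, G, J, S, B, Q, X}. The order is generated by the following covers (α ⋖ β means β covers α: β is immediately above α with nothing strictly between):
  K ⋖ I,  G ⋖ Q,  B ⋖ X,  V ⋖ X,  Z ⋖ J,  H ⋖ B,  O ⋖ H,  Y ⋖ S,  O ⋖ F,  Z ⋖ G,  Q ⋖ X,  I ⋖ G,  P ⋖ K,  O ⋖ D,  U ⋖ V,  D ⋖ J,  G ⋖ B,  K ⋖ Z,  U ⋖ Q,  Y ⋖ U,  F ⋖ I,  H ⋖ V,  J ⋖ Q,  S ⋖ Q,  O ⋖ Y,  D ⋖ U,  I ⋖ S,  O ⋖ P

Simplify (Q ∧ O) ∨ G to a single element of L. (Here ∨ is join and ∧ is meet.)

Q ∧ O = O
O ∨ G = G

G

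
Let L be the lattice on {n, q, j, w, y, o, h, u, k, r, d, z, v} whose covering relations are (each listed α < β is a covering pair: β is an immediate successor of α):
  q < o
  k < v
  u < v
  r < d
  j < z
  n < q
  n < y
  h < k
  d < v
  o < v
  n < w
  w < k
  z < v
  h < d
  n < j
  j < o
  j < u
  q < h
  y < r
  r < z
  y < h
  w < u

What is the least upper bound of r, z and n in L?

Common upper bounds of {r, z, n}: v, z.
The least among these is z.

z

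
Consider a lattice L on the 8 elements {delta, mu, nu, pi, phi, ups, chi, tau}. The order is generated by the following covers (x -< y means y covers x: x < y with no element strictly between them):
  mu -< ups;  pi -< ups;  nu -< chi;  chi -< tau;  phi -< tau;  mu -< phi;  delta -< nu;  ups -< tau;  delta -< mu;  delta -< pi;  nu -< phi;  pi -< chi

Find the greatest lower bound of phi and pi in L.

Common lower bounds of {phi, pi}: delta.
The greatest among these is delta.

delta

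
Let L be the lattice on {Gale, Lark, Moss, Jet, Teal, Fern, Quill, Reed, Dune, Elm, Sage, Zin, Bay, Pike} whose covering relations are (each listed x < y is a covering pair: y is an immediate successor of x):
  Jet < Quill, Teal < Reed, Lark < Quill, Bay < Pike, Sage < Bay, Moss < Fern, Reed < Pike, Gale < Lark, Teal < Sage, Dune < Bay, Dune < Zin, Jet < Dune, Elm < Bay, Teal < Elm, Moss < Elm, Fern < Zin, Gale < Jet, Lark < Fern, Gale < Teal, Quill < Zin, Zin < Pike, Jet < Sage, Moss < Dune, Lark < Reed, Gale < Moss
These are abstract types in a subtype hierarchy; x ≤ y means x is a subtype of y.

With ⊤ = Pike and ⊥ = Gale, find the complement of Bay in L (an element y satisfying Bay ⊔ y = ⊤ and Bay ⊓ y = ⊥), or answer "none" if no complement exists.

Lark

Need y with Bay ∨ y = Pike and Bay ∧ y = Gale.
Checking each element gives: Lark.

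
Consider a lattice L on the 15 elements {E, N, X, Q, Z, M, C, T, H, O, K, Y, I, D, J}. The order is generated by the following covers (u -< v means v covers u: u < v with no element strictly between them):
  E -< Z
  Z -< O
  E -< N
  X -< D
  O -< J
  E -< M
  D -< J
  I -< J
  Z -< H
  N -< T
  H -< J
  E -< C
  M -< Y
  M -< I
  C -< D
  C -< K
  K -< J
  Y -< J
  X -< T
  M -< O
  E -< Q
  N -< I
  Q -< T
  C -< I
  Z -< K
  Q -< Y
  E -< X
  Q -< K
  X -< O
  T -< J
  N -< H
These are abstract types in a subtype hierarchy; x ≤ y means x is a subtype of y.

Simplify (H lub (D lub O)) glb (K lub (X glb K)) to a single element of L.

K

D ∨ O = J
H ∨ J = J
X ∧ K = E
K ∨ E = K
J ∧ K = K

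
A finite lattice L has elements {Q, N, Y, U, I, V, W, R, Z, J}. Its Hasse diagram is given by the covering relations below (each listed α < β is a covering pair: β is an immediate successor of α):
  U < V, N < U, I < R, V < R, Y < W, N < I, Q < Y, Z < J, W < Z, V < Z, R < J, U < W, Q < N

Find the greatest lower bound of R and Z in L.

V

Common lower bounds of {R, Z}: N, Q, U, V.
The greatest among these is V.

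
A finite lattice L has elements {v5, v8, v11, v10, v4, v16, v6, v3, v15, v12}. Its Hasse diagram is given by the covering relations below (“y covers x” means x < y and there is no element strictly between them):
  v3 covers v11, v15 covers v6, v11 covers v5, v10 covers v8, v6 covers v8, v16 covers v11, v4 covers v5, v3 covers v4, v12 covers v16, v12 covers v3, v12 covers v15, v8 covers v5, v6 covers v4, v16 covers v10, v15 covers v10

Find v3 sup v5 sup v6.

v12

Common upper bounds of {v3, v5, v6}: v12.
The least among these is v12.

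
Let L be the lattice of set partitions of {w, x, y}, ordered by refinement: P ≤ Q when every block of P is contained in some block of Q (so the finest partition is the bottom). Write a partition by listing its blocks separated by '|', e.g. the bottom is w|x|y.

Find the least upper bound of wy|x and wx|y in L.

wxy

The join of wy|x and wx|y merges any blocks that overlap across the partitions, giving wxy.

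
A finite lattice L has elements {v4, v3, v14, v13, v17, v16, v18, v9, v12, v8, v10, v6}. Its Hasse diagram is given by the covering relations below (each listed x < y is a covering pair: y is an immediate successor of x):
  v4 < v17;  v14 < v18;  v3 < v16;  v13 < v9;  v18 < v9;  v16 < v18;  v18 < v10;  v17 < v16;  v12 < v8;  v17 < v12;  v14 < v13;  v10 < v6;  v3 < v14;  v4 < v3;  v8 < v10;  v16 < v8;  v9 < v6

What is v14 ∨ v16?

Common upper bounds of {v14, v16}: v10, v18, v6, v9.
The least among these is v18.

v18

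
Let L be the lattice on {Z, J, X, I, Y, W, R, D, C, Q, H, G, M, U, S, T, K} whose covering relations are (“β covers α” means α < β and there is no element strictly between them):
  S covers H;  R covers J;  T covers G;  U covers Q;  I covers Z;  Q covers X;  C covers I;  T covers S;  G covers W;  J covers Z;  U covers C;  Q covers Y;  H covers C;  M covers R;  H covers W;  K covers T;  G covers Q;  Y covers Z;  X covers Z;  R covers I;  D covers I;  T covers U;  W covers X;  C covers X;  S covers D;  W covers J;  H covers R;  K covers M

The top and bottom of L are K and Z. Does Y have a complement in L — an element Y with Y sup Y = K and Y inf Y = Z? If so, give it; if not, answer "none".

M

Need Y with Y ∨ Y = K and Y ∧ Y = Z.
Checking each element gives: M.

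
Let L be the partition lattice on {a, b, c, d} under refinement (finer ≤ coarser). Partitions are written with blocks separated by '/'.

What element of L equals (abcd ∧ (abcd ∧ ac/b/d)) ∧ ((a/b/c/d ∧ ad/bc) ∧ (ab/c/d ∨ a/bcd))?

abcd ∧ ac/b/d = ac/b/d
abcd ∧ ac/b/d = ac/b/d
a/b/c/d ∧ ad/bc = a/b/c/d
ab/c/d ∨ a/bcd = abcd
a/b/c/d ∧ abcd = a/b/c/d
ac/b/d ∧ a/b/c/d = a/b/c/d

a/b/c/d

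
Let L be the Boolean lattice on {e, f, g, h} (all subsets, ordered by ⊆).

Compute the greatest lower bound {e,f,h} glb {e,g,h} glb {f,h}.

Under ⊆, meet is intersection: {e,f,h} ∩ {e,g,h} ∩ {f,h} = {h}.

{h}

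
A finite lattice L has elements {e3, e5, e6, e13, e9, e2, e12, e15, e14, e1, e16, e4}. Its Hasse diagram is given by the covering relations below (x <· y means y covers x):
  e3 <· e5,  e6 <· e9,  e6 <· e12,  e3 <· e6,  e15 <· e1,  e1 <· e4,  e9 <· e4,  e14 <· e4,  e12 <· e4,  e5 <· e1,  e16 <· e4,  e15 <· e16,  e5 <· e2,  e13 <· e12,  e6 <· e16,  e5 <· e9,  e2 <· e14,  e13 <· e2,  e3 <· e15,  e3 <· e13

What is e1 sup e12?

Common upper bounds of {e1, e12}: e4.
The least among these is e4.

e4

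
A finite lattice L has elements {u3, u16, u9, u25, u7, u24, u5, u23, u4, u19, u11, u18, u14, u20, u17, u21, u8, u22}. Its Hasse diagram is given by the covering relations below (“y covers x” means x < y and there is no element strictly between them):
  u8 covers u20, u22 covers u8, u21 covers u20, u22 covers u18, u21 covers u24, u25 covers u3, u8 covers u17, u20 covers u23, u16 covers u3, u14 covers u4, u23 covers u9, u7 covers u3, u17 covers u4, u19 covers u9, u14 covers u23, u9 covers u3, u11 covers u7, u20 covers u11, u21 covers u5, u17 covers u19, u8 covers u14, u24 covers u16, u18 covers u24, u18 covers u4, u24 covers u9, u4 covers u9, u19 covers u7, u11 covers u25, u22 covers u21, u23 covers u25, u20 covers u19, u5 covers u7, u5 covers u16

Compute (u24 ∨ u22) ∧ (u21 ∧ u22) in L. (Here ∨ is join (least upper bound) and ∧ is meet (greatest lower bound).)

u21

u24 ∨ u22 = u22
u21 ∧ u22 = u21
u22 ∧ u21 = u21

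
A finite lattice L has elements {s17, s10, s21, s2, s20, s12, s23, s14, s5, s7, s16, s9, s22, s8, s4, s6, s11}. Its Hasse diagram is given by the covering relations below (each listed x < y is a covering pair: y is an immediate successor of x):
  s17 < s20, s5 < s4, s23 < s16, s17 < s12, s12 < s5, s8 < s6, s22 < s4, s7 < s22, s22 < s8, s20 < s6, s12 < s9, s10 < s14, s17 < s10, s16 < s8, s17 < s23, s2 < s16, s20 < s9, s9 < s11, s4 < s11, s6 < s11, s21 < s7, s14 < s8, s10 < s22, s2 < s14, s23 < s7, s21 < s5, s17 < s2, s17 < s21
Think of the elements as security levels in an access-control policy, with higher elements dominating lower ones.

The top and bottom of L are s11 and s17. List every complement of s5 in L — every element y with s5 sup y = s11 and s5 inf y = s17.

s14, s16, s2, s20

Need y with s5 ∨ y = s11 and s5 ∧ y = s17.
Checking each element gives: s14, s16, s2, s20.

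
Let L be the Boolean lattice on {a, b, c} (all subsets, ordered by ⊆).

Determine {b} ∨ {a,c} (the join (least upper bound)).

{a,b,c}

Under ⊆, join is union: {b} ∪ {a,c} = {a,b,c}.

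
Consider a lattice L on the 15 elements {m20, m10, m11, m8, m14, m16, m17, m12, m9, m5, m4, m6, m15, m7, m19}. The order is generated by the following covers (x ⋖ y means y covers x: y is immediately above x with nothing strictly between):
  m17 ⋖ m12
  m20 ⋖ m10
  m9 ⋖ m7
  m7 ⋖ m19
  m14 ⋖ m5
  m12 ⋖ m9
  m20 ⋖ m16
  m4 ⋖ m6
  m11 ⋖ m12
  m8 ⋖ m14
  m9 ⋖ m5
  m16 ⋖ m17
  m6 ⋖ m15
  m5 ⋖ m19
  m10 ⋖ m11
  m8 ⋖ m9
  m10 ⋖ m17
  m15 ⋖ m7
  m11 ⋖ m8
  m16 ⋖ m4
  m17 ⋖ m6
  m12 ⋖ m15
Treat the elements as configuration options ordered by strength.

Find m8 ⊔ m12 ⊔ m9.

m9

Common upper bounds of {m8, m12, m9}: m19, m5, m7, m9.
The least among these is m9.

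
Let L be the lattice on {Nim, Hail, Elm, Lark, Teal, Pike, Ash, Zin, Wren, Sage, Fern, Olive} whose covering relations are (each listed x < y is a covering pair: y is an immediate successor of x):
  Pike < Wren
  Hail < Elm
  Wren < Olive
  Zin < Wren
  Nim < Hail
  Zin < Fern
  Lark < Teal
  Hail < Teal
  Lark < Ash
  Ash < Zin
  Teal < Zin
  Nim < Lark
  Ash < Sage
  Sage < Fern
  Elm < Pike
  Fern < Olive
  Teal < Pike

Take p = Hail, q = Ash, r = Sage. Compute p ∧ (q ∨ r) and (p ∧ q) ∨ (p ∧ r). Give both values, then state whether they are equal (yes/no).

q ∨ r = Sage, so p ∧ (q ∨ r) = Hail ∧ Sage = Nim.
p ∧ q = Nim and p ∧ r = Nim, so (p ∧ q) ∨ (p ∧ r) = Nim ∨ Nim = Nim.
Equal: yes.

Nim; Nim; yes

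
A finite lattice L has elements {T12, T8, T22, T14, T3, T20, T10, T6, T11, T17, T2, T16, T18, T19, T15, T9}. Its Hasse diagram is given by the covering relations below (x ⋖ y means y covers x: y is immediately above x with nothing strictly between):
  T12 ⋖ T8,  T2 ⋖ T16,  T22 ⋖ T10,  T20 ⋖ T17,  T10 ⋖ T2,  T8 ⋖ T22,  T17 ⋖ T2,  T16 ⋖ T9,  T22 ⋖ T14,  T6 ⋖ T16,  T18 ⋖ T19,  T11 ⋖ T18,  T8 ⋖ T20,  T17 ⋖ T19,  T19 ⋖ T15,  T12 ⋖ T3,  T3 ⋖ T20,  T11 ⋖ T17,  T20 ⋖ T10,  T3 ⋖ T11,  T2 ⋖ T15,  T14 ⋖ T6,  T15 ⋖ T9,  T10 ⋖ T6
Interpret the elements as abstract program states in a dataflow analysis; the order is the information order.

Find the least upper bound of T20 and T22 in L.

T10

Common upper bounds of {T20, T22}: T10, T15, T16, T2, T6, T9.
The least among these is T10.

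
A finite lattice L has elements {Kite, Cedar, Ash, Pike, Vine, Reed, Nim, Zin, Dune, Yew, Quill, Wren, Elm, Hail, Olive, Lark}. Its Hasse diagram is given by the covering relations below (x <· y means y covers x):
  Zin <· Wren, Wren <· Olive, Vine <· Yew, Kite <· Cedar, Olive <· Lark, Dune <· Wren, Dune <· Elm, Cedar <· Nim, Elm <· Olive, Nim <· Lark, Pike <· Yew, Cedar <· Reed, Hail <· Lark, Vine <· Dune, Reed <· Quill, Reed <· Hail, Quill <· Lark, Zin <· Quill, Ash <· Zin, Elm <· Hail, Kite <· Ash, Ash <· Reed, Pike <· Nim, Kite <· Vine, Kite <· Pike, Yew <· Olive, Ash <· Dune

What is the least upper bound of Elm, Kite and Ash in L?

Elm

Common upper bounds of {Elm, Kite, Ash}: Elm, Hail, Lark, Olive.
The least among these is Elm.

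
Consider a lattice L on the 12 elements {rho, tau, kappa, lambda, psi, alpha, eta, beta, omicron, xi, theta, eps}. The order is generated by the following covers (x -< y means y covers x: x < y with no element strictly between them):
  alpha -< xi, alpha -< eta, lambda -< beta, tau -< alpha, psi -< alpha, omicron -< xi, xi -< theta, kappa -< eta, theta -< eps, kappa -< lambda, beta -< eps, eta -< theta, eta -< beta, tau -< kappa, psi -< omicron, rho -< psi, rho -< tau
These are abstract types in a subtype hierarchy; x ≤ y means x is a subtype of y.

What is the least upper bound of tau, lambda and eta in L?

beta

Common upper bounds of {tau, lambda, eta}: beta, eps.
The least among these is beta.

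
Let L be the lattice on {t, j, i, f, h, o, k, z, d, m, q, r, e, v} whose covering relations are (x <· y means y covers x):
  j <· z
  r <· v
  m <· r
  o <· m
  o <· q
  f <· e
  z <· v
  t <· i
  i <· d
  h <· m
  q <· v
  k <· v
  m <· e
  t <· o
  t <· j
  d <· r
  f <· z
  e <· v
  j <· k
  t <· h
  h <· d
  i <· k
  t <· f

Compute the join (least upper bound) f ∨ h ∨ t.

Common upper bounds of {f, h, t}: e, v.
The least among these is e.

e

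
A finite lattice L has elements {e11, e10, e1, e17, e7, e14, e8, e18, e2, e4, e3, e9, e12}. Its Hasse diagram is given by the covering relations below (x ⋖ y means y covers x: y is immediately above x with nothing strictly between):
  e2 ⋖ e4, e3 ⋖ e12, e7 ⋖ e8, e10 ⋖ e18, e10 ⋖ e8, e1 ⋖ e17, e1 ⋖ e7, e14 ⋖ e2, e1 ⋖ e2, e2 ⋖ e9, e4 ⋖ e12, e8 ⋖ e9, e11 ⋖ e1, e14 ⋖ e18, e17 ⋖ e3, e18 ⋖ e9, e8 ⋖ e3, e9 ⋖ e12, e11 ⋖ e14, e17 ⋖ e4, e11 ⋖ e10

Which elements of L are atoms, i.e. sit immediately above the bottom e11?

The atoms are exactly the elements that cover e11: e1, e10, e14.

e1, e10, e14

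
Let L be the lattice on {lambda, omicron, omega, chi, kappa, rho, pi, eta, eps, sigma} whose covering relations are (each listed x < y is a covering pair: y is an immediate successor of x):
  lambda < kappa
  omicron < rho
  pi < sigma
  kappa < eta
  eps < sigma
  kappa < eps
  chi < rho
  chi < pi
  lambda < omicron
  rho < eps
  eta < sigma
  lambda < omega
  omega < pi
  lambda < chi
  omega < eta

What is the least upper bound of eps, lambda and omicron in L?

eps

Common upper bounds of {eps, lambda, omicron}: eps, sigma.
The least among these is eps.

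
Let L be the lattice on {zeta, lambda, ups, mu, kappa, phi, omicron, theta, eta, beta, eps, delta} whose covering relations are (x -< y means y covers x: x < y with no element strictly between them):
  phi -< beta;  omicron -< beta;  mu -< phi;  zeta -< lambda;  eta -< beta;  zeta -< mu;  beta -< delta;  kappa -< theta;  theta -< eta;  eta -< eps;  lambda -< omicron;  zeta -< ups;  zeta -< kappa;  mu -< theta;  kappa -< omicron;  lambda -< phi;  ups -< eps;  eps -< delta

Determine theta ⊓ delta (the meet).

theta

Common lower bounds of {theta, delta}: kappa, mu, theta, zeta.
The greatest among these is theta.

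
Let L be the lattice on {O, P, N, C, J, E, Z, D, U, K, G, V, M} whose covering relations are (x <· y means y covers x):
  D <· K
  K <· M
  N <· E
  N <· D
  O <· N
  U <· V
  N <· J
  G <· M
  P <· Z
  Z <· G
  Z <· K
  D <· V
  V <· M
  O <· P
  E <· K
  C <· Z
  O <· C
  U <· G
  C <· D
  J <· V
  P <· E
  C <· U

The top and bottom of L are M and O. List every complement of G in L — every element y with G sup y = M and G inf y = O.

J, N

Need y with G ∨ y = M and G ∧ y = O.
Checking each element gives: J, N.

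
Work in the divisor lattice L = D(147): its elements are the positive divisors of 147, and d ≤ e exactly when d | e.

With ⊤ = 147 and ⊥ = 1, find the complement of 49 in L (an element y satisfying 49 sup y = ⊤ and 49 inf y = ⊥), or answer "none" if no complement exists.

3

Need y with 49 ∨ y = 147 and 49 ∧ y = 1.
Checking each element gives: 3.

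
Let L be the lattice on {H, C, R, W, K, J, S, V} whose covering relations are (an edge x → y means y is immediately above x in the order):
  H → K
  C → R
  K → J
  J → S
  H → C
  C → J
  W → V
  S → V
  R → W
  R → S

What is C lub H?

Common upper bounds of {C, H}: C, J, R, S, V, W.
The least among these is C.

C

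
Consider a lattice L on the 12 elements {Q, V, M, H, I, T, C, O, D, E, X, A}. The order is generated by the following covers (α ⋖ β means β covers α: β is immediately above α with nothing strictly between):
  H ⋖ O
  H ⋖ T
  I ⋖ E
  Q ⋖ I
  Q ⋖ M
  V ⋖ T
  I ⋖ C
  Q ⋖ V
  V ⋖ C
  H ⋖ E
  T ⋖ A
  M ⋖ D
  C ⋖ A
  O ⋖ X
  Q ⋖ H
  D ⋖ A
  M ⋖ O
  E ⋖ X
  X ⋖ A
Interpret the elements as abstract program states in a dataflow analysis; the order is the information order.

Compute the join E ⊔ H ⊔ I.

Common upper bounds of {E, H, I}: A, E, X.
The least among these is E.

E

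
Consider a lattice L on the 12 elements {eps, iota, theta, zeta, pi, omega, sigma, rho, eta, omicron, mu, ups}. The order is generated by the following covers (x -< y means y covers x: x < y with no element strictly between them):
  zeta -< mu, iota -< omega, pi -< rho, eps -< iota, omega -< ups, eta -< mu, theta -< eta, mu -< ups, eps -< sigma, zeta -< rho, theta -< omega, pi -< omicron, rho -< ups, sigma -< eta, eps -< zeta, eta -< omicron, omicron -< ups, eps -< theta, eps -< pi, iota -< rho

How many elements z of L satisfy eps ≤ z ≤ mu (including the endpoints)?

The interval [eps, mu] = {eps, eta, mu, sigma, theta, zeta}, which has 6 elements.

6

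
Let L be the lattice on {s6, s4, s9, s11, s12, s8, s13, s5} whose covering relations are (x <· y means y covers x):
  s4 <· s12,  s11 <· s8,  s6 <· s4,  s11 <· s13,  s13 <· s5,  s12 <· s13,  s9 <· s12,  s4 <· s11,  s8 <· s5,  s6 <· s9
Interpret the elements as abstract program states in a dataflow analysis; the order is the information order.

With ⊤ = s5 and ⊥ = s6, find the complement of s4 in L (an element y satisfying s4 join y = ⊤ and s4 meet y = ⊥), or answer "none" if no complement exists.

none

For every candidate y, either s4 ∨ y ≠ s5 or s4 ∧ y ≠ s6; no complement exists.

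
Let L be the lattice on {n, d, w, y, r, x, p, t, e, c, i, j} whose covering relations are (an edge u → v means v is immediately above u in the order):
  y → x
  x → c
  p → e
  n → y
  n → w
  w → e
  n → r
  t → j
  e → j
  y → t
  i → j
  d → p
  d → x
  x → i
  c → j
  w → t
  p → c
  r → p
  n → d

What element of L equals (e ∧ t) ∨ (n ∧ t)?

w

e ∧ t = w
n ∧ t = n
w ∨ n = w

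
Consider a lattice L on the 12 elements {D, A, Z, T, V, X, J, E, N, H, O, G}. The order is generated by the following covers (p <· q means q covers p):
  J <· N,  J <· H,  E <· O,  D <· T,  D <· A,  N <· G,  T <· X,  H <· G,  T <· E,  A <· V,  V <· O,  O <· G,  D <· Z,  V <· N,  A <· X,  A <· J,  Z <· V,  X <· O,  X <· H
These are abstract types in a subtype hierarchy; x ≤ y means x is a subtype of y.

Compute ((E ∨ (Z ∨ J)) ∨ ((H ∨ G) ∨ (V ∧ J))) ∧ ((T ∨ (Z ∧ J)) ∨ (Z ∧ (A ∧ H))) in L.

T

Z ∨ J = N
E ∨ N = G
H ∨ G = G
V ∧ J = A
G ∨ A = G
G ∨ G = G
Z ∧ J = D
T ∨ D = T
A ∧ H = A
Z ∧ A = D
T ∨ D = T
G ∧ T = T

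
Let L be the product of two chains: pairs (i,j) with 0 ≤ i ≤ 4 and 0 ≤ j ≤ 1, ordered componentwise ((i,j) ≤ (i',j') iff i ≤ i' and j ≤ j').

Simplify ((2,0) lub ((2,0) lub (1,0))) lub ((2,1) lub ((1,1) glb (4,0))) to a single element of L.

(2,0) ∨ (1,0) = (2,0)
(2,0) ∨ (2,0) = (2,0)
(1,1) ∧ (4,0) = (1,0)
(2,1) ∨ (1,0) = (2,1)
(2,0) ∨ (2,1) = (2,1)

(2,1)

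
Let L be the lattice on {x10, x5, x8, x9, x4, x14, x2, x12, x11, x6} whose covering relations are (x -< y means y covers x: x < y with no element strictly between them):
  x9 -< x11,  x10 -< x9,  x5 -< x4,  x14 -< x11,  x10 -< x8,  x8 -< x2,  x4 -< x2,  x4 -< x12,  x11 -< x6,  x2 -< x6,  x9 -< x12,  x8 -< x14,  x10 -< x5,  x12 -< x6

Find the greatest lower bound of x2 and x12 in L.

Common lower bounds of {x2, x12}: x10, x4, x5.
The greatest among these is x4.

x4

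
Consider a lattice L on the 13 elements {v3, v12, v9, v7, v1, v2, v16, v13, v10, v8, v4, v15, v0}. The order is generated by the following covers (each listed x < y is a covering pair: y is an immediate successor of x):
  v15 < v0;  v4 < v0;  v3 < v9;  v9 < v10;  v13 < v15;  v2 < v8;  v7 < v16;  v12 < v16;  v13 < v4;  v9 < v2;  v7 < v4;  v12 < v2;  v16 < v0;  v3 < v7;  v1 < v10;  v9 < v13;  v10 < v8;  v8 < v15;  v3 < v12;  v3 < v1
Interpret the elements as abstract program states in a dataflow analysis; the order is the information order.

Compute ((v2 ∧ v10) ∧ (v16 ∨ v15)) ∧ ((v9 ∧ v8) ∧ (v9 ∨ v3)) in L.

v9

v2 ∧ v10 = v9
v16 ∨ v15 = v0
v9 ∧ v0 = v9
v9 ∧ v8 = v9
v9 ∨ v3 = v9
v9 ∧ v9 = v9
v9 ∧ v9 = v9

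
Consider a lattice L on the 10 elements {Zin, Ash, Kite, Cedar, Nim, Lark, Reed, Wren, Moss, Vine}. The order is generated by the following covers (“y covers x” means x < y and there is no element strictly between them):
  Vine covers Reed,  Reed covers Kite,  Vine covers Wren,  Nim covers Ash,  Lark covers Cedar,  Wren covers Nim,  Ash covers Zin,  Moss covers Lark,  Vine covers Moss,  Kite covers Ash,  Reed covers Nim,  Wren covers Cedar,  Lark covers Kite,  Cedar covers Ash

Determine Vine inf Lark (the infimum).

Lark

Common lower bounds of {Vine, Lark}: Ash, Cedar, Kite, Lark, Zin.
The greatest among these is Lark.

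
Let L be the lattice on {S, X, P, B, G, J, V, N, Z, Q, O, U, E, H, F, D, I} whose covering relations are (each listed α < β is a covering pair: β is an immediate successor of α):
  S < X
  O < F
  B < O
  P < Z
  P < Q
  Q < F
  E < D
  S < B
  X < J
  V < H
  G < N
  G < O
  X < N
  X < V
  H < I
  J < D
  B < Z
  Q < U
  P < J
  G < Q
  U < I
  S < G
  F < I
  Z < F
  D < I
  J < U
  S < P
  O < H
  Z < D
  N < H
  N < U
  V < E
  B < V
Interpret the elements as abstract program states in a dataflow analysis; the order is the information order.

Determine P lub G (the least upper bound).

Q

Common upper bounds of {P, G}: F, I, Q, U.
The least among these is Q.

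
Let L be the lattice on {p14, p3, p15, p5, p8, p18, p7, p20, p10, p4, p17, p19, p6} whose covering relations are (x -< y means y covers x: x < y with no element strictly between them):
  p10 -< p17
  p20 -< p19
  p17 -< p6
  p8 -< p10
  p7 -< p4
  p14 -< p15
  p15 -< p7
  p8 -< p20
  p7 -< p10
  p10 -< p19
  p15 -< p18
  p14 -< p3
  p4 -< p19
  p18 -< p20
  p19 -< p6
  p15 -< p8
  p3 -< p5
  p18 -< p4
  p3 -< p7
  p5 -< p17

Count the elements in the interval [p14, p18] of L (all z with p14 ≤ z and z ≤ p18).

The interval [p14, p18] = {p14, p15, p18}, which has 3 elements.

3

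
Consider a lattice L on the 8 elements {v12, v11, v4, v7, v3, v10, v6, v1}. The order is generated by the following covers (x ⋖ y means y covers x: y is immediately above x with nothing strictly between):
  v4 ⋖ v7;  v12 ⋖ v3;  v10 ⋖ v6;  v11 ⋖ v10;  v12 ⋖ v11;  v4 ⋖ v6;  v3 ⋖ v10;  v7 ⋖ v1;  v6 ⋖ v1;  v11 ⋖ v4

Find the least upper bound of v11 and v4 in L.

v4

Common upper bounds of {v11, v4}: v1, v4, v6, v7.
The least among these is v4.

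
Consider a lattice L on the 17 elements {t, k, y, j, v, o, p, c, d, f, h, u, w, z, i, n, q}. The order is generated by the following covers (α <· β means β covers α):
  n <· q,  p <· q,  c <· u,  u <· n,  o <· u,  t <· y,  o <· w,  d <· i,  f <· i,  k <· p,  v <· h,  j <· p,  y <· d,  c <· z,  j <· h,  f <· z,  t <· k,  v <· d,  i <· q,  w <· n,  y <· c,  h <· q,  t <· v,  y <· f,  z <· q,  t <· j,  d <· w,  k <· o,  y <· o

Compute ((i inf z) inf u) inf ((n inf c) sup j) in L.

i ∧ z = f
f ∧ u = y
n ∧ c = c
c ∨ j = q
y ∧ q = y

y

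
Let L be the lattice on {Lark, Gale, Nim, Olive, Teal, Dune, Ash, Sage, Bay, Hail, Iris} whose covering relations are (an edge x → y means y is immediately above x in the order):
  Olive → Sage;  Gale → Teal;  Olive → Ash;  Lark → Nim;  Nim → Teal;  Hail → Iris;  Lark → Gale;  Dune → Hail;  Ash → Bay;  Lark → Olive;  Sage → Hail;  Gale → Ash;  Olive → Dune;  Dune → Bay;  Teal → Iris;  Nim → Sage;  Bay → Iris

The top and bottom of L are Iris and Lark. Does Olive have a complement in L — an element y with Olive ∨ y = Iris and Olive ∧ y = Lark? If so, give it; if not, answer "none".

Teal

Need y with Olive ∨ y = Iris and Olive ∧ y = Lark.
Checking each element gives: Teal.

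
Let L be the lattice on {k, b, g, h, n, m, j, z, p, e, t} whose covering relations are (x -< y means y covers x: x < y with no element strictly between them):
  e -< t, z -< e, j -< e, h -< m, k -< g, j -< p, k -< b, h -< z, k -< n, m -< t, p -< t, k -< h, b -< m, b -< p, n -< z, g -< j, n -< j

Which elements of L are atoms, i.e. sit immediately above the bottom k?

The atoms are exactly the elements that cover k: b, g, h, n.

b, g, h, n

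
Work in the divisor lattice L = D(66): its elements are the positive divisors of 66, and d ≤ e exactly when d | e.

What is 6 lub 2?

6

Common upper bounds of {6, 2}: 6, 66.
The least among these is 6.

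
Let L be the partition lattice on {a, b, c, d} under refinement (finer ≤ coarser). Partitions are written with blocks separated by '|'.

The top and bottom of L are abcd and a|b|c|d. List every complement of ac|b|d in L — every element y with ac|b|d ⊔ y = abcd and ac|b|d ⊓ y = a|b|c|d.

abd|c, ab|cd, ad|bc, a|bcd

Need y with ac|b|d ∨ y = abcd and ac|b|d ∧ y = a|b|c|d.
Checking each element gives: abd|c, ab|cd, ad|bc, a|bcd.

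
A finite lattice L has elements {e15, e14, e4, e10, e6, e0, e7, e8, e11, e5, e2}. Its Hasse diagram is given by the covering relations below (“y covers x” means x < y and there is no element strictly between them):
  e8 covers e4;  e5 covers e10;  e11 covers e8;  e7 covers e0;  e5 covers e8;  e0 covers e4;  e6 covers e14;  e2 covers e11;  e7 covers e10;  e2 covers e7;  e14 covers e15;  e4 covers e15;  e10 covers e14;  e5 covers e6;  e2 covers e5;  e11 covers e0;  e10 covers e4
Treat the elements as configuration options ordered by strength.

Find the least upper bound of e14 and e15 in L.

Common upper bounds of {e14, e15}: e10, e14, e2, e5, e6, e7.
The least among these is e14.

e14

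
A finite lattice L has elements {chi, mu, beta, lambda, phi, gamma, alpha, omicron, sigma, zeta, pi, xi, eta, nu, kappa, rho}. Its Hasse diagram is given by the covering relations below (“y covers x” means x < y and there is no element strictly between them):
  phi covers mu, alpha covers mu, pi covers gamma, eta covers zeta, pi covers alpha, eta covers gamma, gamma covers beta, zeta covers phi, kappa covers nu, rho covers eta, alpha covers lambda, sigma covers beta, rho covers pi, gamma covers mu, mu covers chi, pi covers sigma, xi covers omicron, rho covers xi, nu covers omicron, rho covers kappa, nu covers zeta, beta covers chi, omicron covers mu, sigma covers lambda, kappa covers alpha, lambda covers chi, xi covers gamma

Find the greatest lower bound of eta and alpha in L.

mu

Common lower bounds of {eta, alpha}: chi, mu.
The greatest among these is mu.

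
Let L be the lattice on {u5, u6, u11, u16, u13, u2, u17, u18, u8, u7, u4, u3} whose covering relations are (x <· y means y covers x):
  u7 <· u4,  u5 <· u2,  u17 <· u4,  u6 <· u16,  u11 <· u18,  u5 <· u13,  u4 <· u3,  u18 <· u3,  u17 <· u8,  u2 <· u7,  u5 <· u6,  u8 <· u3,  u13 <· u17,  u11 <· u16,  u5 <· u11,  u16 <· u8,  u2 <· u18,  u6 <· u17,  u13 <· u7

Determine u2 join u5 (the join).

u2

Common upper bounds of {u2, u5}: u18, u2, u3, u4, u7.
The least among these is u2.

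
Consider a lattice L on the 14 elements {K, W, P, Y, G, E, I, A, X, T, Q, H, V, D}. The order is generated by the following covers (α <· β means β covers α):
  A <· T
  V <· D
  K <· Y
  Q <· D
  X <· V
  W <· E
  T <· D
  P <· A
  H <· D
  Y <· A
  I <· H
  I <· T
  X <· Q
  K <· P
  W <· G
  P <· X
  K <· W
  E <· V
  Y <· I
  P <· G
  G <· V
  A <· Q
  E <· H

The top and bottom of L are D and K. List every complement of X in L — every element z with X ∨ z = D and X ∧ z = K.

H, I

Need z with X ∨ z = D and X ∧ z = K.
Checking each element gives: H, I.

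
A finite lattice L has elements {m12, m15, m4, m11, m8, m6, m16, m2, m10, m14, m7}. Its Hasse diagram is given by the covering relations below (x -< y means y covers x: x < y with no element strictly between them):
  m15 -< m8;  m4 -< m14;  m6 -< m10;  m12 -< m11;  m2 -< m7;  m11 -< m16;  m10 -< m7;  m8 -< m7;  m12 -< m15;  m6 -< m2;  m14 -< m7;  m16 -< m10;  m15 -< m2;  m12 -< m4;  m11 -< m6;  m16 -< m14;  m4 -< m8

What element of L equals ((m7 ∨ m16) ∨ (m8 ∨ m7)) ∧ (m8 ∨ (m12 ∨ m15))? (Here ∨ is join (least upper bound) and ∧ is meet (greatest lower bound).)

m8

m7 ∨ m16 = m7
m8 ∨ m7 = m7
m7 ∨ m7 = m7
m12 ∨ m15 = m15
m8 ∨ m15 = m8
m7 ∧ m8 = m8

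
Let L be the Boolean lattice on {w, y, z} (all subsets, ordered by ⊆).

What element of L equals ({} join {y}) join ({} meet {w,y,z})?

{} ∨ {y} = {y}
{} ∧ {w,y,z} = {}
{y} ∨ {} = {y}

{y}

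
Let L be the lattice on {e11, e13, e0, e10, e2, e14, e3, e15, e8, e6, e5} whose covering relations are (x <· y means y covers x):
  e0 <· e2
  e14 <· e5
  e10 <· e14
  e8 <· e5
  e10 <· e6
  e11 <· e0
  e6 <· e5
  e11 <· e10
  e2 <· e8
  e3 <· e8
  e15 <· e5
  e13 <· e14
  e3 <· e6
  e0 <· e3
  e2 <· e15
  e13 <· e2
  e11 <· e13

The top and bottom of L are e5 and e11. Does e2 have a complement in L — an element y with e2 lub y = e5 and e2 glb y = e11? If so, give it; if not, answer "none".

Need y with e2 ∨ y = e5 and e2 ∧ y = e11.
Checking each element gives: e10.

e10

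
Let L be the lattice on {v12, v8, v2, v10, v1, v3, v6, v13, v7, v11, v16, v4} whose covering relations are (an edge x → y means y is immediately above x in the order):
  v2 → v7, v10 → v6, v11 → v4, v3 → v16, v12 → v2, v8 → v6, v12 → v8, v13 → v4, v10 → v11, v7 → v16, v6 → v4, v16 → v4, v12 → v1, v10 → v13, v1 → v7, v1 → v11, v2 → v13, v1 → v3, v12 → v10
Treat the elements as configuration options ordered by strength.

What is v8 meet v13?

Common lower bounds of {v8, v13}: v12.
The greatest among these is v12.

v12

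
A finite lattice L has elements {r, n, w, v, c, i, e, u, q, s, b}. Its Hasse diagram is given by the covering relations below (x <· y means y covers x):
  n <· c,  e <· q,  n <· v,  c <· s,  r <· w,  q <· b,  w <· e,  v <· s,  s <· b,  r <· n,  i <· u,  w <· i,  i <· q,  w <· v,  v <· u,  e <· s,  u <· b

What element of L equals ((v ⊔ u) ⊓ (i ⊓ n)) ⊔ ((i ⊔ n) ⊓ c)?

n

v ∨ u = u
i ∧ n = r
u ∧ r = r
i ∨ n = u
u ∧ c = n
r ∨ n = n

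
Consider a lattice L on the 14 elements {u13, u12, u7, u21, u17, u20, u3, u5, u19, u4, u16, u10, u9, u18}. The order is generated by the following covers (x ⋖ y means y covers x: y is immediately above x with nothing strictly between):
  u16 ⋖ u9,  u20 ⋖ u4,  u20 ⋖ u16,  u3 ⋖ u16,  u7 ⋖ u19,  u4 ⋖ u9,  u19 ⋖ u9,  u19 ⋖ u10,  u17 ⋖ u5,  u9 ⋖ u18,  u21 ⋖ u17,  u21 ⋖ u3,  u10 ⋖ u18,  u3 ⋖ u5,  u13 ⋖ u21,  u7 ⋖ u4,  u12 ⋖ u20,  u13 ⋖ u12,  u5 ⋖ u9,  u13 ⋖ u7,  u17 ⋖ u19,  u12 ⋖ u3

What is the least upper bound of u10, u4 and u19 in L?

u18

Common upper bounds of {u10, u4, u19}: u18.
The least among these is u18.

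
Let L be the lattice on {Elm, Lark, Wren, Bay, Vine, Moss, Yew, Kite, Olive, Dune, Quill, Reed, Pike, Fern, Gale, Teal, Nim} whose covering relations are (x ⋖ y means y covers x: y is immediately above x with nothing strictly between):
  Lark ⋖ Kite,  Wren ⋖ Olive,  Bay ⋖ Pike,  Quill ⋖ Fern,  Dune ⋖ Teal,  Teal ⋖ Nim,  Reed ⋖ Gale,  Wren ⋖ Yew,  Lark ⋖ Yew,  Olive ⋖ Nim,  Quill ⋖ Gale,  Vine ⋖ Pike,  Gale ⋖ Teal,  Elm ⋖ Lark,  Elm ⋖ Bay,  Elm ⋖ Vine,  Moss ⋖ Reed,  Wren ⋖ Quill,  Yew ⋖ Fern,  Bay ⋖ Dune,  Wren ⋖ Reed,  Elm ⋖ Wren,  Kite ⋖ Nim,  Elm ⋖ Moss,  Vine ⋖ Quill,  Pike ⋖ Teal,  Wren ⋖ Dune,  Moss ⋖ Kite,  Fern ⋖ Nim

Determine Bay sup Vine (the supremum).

Common upper bounds of {Bay, Vine}: Nim, Pike, Teal.
The least among these is Pike.

Pike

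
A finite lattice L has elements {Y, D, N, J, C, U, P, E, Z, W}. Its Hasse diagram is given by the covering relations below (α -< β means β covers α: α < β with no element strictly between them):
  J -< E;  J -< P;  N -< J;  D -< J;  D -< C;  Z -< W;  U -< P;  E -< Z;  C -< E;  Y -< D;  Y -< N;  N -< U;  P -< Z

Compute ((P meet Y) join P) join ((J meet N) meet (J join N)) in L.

P

P ∧ Y = Y
Y ∨ P = P
J ∧ N = N
J ∨ N = J
N ∧ J = N
P ∨ N = P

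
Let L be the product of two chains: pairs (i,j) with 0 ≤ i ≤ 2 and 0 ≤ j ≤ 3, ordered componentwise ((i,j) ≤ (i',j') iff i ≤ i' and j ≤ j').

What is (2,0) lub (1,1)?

(2,1)

In a product of chains, the join is componentwise max, giving (2,1).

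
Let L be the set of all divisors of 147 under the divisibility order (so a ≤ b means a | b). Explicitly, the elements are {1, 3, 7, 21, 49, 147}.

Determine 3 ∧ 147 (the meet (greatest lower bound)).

3

In the divisibility order, the meet is the greatest common divisor: gcd(3, 147) = 3.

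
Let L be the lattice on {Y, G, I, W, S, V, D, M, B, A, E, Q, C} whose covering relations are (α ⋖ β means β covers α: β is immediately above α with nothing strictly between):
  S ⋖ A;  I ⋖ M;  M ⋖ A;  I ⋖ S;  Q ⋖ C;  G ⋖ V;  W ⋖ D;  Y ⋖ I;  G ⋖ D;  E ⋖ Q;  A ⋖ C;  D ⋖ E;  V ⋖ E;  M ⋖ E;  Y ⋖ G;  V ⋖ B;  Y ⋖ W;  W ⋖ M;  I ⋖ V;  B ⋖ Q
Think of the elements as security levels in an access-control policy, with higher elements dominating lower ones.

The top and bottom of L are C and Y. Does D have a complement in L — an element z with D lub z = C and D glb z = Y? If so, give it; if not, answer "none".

S

Need z with D ∨ z = C and D ∧ z = Y.
Checking each element gives: S.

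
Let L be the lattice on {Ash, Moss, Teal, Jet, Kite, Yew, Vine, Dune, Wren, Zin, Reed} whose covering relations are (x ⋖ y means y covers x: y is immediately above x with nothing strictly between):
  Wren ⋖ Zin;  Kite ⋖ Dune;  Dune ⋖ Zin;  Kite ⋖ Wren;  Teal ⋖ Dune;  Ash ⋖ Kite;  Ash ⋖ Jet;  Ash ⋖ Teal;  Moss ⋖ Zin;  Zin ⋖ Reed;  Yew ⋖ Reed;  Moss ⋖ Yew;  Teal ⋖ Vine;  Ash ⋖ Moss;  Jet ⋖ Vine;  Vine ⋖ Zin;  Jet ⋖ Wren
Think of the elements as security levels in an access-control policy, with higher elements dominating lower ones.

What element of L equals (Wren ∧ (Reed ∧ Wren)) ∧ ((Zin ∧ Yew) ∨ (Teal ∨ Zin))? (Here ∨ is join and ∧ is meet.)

Wren

Reed ∧ Wren = Wren
Wren ∧ Wren = Wren
Zin ∧ Yew = Moss
Teal ∨ Zin = Zin
Moss ∨ Zin = Zin
Wren ∧ Zin = Wren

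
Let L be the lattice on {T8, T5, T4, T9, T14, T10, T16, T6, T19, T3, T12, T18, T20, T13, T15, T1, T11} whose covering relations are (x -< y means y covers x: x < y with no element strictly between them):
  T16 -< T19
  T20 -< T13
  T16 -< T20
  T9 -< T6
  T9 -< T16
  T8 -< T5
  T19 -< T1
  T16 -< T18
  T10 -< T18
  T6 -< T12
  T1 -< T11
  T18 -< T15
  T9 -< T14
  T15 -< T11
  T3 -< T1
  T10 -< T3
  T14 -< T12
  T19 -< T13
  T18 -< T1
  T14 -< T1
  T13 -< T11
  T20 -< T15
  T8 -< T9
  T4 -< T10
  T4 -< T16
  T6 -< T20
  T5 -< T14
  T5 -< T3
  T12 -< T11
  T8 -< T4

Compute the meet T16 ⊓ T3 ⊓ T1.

T4

Common lower bounds of {T16, T3, T1}: T4, T8.
The greatest among these is T4.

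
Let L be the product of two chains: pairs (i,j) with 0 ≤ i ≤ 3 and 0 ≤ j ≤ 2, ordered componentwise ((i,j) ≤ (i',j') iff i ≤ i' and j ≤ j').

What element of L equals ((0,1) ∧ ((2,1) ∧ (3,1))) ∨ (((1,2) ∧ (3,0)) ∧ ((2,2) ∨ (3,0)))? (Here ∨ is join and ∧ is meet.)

(1,1)

(2,1) ∧ (3,1) = (2,1)
(0,1) ∧ (2,1) = (0,1)
(1,2) ∧ (3,0) = (1,0)
(2,2) ∨ (3,0) = (3,2)
(1,0) ∧ (3,2) = (1,0)
(0,1) ∨ (1,0) = (1,1)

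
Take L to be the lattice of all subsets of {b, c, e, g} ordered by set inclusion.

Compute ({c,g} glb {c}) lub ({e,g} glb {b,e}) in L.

{c,e}

{c,g} ∧ {c} = {c}
{e,g} ∧ {b,e} = {e}
{c} ∨ {e} = {c,e}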